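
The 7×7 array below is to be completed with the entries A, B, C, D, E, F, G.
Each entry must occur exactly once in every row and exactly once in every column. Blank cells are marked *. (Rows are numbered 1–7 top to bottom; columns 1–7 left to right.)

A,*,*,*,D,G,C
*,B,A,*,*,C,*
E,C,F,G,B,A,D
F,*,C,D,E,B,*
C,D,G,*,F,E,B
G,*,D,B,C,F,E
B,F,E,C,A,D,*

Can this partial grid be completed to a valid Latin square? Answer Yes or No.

Yes

No row or column among the givens repeats a symbol, and propagating forced cells runs into no contradiction.
One valid completion exists (for instance, A E B F D G C / D B A E G C F / E C F G B A D / F G C D E B A / C D G A F E B / G A D B C F E / B F E C A D G).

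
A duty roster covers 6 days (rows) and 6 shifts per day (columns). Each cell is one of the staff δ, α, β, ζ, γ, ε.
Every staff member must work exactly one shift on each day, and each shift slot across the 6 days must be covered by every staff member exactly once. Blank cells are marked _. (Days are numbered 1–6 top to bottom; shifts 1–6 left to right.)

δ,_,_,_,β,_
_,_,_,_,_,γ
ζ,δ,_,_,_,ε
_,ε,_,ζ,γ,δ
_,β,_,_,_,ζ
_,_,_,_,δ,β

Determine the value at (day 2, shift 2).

α

Day 1, shift 6: day 1 has {δ, β} and shift 6 has {δ, β, ζ, γ, ε}, leaving only α.
Day 3, shift 5: day 3 has {δ, ζ, ε} and shift 5 has {δ, β, γ}, leaving only α.
Day 5, shift 5: day 5 has {β, ζ} and shift 5 has {δ, α, β, γ}, leaving only ε.
Day 2, shift 5: day 2 has {γ} and shift 5 has {δ, α, β, γ, ε}, leaving only ζ.
Day 2 already has {ζ, γ} and shift 2 already has {δ, β, ε}, so day 2, shift 2 must be α.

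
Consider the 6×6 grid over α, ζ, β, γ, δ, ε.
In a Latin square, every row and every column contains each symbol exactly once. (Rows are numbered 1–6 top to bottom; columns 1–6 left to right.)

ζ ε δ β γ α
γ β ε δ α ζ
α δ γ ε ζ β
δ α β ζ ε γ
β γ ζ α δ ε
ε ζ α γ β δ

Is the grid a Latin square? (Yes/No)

Yes

Each row is a permutation of the 6 symbols, and so is each column.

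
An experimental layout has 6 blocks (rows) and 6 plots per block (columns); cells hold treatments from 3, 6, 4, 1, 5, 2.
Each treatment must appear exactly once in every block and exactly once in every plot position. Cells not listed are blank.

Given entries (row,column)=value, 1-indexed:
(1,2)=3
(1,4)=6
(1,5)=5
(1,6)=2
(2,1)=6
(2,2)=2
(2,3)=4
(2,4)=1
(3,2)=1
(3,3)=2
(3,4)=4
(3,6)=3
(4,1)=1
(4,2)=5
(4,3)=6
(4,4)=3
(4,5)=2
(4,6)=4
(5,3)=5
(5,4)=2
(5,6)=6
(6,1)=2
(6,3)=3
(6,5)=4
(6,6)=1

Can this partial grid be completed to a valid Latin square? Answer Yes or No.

Yes

No block or plot among the givens repeats a symbol, and propagating forced cells runs into no contradiction.
One valid completion exists (for instance, 4 3 1 6 5 2 / 6 2 4 1 3 5 / 5 1 2 4 6 3 / 1 5 6 3 2 4 / 3 4 5 2 1 6 / 2 6 3 5 4 1).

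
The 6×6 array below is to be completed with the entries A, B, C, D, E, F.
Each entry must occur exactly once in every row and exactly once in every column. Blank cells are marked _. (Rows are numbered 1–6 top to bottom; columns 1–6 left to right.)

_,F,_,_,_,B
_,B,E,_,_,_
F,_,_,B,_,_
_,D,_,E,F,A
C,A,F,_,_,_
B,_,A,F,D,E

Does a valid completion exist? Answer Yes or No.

Row 4, column 1: row 4 together with column 1 already contain {A, B, C, D, E, F} — every symbol — so nothing can go there. The grid has no valid completion.

No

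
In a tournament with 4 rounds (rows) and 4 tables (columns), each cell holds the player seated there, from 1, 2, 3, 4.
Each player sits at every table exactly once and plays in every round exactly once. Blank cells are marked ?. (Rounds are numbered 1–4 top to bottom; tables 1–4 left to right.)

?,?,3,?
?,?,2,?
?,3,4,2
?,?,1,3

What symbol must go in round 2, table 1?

Round 3, table 1: round 3 has {2, 3, 4} and table 1 has {}, leaving only 1.
Round 2, table 1 is narrowed to {3, 4}.
If it were 4, then round 4, table 1 would be left with no valid symbol.
So round 2, table 1 must be 3.

3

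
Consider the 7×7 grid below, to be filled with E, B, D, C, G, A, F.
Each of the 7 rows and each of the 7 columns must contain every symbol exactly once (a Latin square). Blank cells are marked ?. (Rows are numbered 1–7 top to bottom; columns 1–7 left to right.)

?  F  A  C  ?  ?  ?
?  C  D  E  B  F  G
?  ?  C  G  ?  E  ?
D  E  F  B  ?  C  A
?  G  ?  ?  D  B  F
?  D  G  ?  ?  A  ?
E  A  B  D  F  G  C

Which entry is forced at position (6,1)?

Row 1, column 6: row 1 has {C, A, F} and column 6 has {E, B, C, G, A, F}, leaving only D.
Row 2, column 1: row 2 has {E, B, D, C, G, F} and column 1 has {E, D}, leaving only A.
Row 3, column 2: row 3 has {E, C, G} and column 2 has {E, D, C, G, A, F}, leaving only B.
Row 3, column 1: row 3 has {E, B, C, G} and column 1 has {E, D, A}, leaving only F.
Row 3, column 5: row 3 has {E, B, C, G, F} and column 5 has {B, D, F}, leaving only A.
Row 3, column 7: row 3 has {E, B, C, G, A, F} and column 7 has {C, G, A, F}, leaving only D.
Row 4, column 5: row 4 has {E, B, D, C, A, F} and column 5 has {B, D, A, F}, leaving only G.
Row 1, column 5: row 1 has {D, C, A, F} and column 5 has {B, D, G, A, F}, leaving only E.
Row 1, column 7: row 1 has {E, D, C, A, F} and column 7 has {D, C, G, A, F}, leaving only B.
Row 1, column 1: row 1 has {E, B, D, C, A, F} and column 1 has {E, D, A, F}, leaving only G.
Row 5, column 1: row 5 has {B, D, G, F} and column 1 has {E, D, G, A, F}, leaving only C.
Row 6 already has {D, G, A} and column 1 already has {E, D, C, G, A, F}, so row 6, column 1 must be B.

B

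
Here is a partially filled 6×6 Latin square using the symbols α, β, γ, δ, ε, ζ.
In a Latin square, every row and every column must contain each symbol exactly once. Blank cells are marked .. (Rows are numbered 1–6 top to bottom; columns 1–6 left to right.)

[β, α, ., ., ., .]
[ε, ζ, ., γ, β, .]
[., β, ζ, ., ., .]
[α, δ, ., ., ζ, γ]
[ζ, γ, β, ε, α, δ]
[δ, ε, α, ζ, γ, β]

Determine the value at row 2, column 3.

Row 2 already has {β, γ, ε, ζ} and column 3 already has {α, β, ζ}, so row 2, column 3 must be δ.

δ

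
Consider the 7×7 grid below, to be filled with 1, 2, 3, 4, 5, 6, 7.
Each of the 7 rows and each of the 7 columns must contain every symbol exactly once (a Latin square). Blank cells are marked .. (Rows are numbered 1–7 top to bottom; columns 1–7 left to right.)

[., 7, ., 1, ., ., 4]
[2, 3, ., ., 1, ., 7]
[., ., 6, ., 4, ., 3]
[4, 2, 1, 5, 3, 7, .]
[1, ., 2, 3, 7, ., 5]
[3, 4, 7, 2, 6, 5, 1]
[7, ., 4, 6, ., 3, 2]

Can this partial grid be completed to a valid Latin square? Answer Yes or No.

Row 2, column 3: row 2 has {1, 2, 3, 7} and column 3 has {1, 2, 4, 6, 7}, so it must be 5.
Row 1, column 3: row 1 has {1, 4, 7} and column 3 has {1, 2, 4, 5, 6, 7}, so it must be 3.
Row 2, column 4: row 2 has {1, 2, 3, 5, 7} and column 4 has {1, 2, 3, 5, 6}, so it must be 4.
Row 2, column 6: row 2 has {1, 2, 3, 4, 5, 7} and column 6 has {3, 5, 7}, so it must be 6.
Row 1, column 6: row 1 has {1, 3, 4, 7} and column 6 has {3, 5, 6, 7}, so it must be 2.
Row 1, column 5: row 1 has {1, 2, 3, 4, 7} and column 5 has {1, 3, 4, 6, 7}, so it must be 5.
Now row 7, column 5: row 7 together with column 5 already contain {1, 2, 3, 4, 5, 6, 7} — every symbol — so nothing can go there. The grid has no valid completion.

No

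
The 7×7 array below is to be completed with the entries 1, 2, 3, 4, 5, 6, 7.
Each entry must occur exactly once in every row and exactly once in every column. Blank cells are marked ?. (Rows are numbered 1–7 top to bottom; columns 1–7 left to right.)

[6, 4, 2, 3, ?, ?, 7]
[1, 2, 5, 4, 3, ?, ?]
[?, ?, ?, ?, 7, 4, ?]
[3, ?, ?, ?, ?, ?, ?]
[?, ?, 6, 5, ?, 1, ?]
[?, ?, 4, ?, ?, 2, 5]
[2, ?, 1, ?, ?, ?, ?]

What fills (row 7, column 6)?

Row 1, column 6: row 1 has {2, 3, 4, 6, 7} and column 6 has {1, 2, 4}, leaving only 5.
Row 1, column 5: row 1 has {2, 3, 4, 5, 6, 7} and column 5 has {3, 7}, leaving only 1.
Row 2, column 7: row 2 has {1, 2, 3, 4, 5} and column 7 has {5, 7}, leaving only 6.
Row 2, column 6: row 2 has {1, 2, 3, 4, 5, 6} and column 6 has {1, 2, 4, 5}, leaving only 7.
Row 3, column 1: row 3 has {4, 7} and column 1 has {1, 2, 3, 6}, leaving only 5.
Row 3, column 3: row 3 has {4, 5, 7} and column 3 has {1, 2, 4, 5, 6}, leaving only 3.
Row 4, column 3: row 4 has {3} and column 3 has {1, 2, 3, 4, 5, 6}, leaving only 7.
Row 4, column 6: row 4 has {3, 7} and column 6 has {1, 2, 4, 5, 7}, leaving only 6.
Row 7 already has {1, 2} and column 6 already has {1, 2, 4, 5, 6, 7}, so row 7, column 6 must be 3.

3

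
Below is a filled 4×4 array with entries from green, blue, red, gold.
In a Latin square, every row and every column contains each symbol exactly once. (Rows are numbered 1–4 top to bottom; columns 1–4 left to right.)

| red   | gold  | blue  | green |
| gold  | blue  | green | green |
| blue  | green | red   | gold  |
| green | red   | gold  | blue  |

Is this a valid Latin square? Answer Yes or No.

Row 2 contains green twice (at columns 3 and 4), so it is not a permutation.

No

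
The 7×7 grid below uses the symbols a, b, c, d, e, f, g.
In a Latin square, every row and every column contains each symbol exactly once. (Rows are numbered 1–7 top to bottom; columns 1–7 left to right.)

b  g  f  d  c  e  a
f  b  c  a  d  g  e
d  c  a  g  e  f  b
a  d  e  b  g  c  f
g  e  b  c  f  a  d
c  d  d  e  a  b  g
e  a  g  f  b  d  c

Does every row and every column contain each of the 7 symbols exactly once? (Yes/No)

Row 6 contains d twice (at columns 2 and 3), so it is not a permutation.

No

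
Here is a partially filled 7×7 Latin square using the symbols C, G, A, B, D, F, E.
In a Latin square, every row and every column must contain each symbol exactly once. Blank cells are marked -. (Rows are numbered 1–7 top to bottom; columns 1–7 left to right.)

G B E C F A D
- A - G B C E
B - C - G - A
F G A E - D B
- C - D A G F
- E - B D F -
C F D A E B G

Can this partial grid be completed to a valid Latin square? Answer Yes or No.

No row or column among the givens repeats a symbol, and propagating forced cells runs into no contradiction.
One valid completion exists (for instance, G B E C F A D / D A F G B C E / B D C F G E A / F G A E C D B / E C B D A G F / A E G B D F C / C F D A E B G).

Yes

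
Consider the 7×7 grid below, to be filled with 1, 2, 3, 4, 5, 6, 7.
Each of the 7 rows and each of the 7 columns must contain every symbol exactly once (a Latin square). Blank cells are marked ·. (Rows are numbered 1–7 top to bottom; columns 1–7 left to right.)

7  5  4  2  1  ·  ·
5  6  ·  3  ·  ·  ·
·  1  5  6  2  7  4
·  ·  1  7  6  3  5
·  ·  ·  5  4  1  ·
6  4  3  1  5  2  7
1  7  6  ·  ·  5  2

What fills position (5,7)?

Row 1, column 6: row 1 has {1, 2, 4, 5, 7} and column 6 has {1, 2, 3, 5, 7}, leaving only 6.
Row 1, column 7: row 1 has {1, 2, 4, 5, 6, 7} and column 7 has {2, 4, 5, 7}, leaving only 3.
Row 5 already has {1, 4, 5} and column 7 already has {2, 3, 4, 5, 7}, so row 5, column 7 must be 6.

6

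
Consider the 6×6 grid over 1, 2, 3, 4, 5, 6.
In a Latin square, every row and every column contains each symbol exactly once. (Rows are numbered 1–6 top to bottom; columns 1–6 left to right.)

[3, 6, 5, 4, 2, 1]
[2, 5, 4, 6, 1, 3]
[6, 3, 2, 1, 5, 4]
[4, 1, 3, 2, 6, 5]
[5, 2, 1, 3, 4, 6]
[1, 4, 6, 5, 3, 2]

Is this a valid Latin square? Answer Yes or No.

Each row is a permutation of the 6 symbols, and so is each column.

Yes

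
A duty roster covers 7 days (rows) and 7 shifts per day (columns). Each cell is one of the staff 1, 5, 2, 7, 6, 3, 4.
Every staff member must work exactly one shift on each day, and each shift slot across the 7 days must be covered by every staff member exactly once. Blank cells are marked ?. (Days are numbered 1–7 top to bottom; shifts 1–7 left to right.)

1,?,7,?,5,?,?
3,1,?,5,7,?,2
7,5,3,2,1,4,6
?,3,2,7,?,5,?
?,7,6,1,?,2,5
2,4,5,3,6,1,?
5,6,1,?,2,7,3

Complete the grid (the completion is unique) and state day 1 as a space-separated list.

1 2 7 6 5 3 4

Day 1, shift 2: day 1 has {1, 5, 7} and shift 2 has {1, 5, 7, 6, 3, 4}, leaving only 2.
Day 1, shift 7: day 1 has {1, 5, 2, 7} and shift 7 has {5, 2, 6, 3}, leaving only 4.
Day 1, shift 4: day 1 has {1, 5, 2, 7, 4} and shift 4 has {1, 5, 2, 7, 3}, leaving only 6.
Day 1, shift 6: day 1 has {1, 5, 2, 7, 6, 4} and shift 6 has {1, 5, 2, 7, 4}, leaving only 3.
So day 1 reads: 1 2 7 6 5 3 4.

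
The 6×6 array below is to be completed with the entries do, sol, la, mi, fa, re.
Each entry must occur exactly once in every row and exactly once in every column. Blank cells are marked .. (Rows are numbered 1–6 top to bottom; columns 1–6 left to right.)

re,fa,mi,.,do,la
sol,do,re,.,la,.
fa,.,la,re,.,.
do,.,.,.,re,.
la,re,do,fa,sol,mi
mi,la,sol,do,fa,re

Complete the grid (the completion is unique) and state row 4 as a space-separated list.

do mi fa la re sol

Row 4, column 3: row 4 has {do, re} and column 3 has {do, sol, la, mi, re}, leaving only fa.
Row 4, column 6: row 4 has {do, fa, re} and column 6 has {la, mi, re}, leaving only sol.
Row 4, column 2: row 4 has {do, sol, fa, re} and column 2 has {do, la, fa, re}, leaving only mi.
Row 4, column 4: row 4 has {do, sol, mi, fa, re} and column 4 has {do, fa, re}, leaving only la.
So row 4 reads: do mi fa la re sol.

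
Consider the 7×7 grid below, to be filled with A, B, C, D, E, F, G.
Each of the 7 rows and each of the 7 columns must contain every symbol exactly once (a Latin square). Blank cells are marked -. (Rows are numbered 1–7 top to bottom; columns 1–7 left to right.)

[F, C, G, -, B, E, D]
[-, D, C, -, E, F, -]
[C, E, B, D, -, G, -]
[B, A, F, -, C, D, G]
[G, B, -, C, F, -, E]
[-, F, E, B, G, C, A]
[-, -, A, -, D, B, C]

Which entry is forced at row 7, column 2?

G

Row 7 already has {A, B, C, D} and column 2 already has {A, B, C, D, E, F}, so row 7, column 2 must be G.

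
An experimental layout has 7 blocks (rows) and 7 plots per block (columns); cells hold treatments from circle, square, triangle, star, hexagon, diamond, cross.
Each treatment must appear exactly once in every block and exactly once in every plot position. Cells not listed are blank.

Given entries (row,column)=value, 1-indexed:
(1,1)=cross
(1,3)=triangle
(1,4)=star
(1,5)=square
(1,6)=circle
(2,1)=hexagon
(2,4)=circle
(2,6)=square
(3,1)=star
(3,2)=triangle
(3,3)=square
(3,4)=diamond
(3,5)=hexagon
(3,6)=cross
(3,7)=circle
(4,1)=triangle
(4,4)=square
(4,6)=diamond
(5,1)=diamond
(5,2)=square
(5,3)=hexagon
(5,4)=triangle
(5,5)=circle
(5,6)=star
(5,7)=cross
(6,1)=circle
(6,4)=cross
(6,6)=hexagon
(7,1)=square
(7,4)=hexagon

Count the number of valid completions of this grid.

9

Block 1, plot 2: eliminating its block and plot leaves {hexagon, diamond}.
Block 1, plot 7: eliminating its block and plot leaves {hexagon, diamond}.
Block 2, plot 2: eliminating its block and plot leaves {star, diamond, cross}.
Block 2, plot 3: eliminating its block and plot leaves {star, diamond, cross}.
Block 2, plot 5: eliminating its block and plot leaves {triangle, star, diamond, cross}.
Block 2, plot 7: eliminating its block and plot leaves {triangle, star, diamond}.
Block 4, plot 2: eliminating its block and plot leaves {circle, star, hexagon, cross}.
Block 4, plot 3: eliminating its block and plot leaves {circle, star, cross}.
Block 4, plot 5: eliminating its block and plot leaves {star, cross}.
Block 4, plot 7: eliminating its block and plot leaves {star, hexagon}.
Block 6, plot 2: eliminating its block and plot leaves {star, diamond}.
Block 6, plot 3: eliminating its block and plot leaves {star, diamond}.
Block 6, plot 5: eliminating its block and plot leaves {triangle, star, diamond}.
Block 6, plot 7: eliminating its block and plot leaves {square, triangle, star, diamond}.
Block 7, plot 2: eliminating its block and plot leaves {circle, star, diamond, cross}.
Block 7, plot 3: eliminating its block and plot leaves {circle, star, diamond, cross}.
Block 7, plot 5: eliminating its block and plot leaves {triangle, star, diamond, cross}.
Block 7, plot 6: eliminating its block and plot leaves {triangle}.
Block 7, plot 7: eliminating its block and plot leaves {triangle, star, diamond}.
Enumerating the assignments across these blanks that avoid any block or plot repeat gives 9 completions.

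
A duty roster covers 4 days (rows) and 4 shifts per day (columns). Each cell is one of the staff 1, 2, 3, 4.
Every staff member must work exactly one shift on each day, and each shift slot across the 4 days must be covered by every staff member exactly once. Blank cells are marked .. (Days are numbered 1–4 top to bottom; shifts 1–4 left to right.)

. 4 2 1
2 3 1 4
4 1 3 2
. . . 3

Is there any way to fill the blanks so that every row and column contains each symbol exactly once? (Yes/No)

Yes

No day or shift among the givens repeats a symbol, and propagating forced cells runs into no contradiction.
One valid completion exists (for instance, 3 4 2 1 / 2 3 1 4 / 4 1 3 2 / 1 2 4 3).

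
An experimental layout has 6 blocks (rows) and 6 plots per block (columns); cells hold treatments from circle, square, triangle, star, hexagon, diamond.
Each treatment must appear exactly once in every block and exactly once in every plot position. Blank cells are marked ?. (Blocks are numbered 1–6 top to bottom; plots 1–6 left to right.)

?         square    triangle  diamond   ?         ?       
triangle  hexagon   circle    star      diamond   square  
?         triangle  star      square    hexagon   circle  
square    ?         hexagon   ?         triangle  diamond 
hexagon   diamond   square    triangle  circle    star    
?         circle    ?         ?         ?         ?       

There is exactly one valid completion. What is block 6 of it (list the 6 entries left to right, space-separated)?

Block 6, plot 3: block 6 has {circle} and plot 3 has {circle, square, triangle, star, hexagon}, leaving only diamond.
Block 6, plot 1: block 6 has {circle, diamond} and plot 1 has {square, triangle, hexagon}, leaving only star.
Block 6, plot 4: block 6 has {circle, star, diamond} and plot 4 has {square, triangle, star, diamond}, leaving only hexagon.
Block 6, plot 5: block 6 has {circle, star, hexagon, diamond} and plot 5 has {circle, triangle, hexagon, diamond}, leaving only square.
Block 6, plot 6: block 6 has {circle, square, star, hexagon, diamond} and plot 6 has {circle, square, star, diamond}, leaving only triangle.
So block 6 reads: star circle diamond hexagon square triangle.

star circle diamond hexagon square triangle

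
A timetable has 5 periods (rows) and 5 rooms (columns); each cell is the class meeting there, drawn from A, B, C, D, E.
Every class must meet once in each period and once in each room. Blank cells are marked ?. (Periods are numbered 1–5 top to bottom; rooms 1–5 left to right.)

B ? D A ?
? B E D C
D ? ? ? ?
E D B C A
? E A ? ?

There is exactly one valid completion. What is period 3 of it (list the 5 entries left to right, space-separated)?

Period 3, room 3: period 3 has {D} and room 3 has {A, B, D, E}, leaving only C.
Period 3, room 2: period 3 has {C, D} and room 2 has {B, D, E}, leaving only A.
Period 1, room 2: period 1 has {A, B, D} and room 2 has {A, B, D, E}, leaving only C.
Period 1, room 5: period 1 has {A, B, C, D} and room 5 has {A, C}, leaving only E.
Period 3, room 5: period 3 has {A, C, D} and room 5 has {A, C, E}, leaving only B.
Period 3, room 4: period 3 has {A, B, C, D} and room 4 has {A, C, D}, leaving only E.
So period 3 reads: D A C E B.

D A C E B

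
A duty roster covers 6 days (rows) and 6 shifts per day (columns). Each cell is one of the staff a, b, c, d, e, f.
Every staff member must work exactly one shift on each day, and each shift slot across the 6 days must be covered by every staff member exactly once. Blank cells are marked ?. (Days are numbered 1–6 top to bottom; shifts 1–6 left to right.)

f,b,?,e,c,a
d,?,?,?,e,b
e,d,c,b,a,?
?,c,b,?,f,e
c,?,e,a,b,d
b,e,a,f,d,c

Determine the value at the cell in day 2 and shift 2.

a

Day 1, shift 3: day 1 has {a, b, c, e, f} and shift 3 has {a, b, c, e}, leaving only d.
Day 2, shift 3: day 2 has {b, d, e} and shift 3 has {a, b, c, d, e}, leaving only f.
Day 2 already has {b, d, e, f} and shift 2 already has {b, c, d, e}, so day 2, shift 2 must be a.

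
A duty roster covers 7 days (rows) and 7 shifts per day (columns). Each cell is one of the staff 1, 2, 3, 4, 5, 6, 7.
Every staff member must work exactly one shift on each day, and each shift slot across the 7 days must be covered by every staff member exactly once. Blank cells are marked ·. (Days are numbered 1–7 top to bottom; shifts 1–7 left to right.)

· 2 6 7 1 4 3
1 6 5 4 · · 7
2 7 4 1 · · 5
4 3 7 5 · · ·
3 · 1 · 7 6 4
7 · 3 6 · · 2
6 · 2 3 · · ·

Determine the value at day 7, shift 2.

Day 1, shift 1: day 1 has {1, 2, 3, 4, 6, 7} and shift 1 has {1, 2, 3, 4, 6, 7}, leaving only 5.
Day 3, shift 6: day 3 has {1, 2, 4, 5, 7} and shift 6 has {4, 6}, leaving only 3.
Day 2, shift 6: day 2 has {1, 4, 5, 6, 7} and shift 6 has {3, 4, 6}, leaving only 2.
Day 2, shift 5: day 2 has {1, 2, 4, 5, 6, 7} and shift 5 has {1, 7}, leaving only 3.
Day 3, shift 5: day 3 has {1, 2, 3, 4, 5, 7} and shift 5 has {1, 3, 7}, leaving only 6.
Day 4, shift 5: day 4 has {3, 4, 5, 7} and shift 5 has {1, 3, 6, 7}, leaving only 2.
Day 4, shift 6: day 4 has {2, 3, 4, 5, 7} and shift 6 has {2, 3, 4, 6}, leaving only 1.
Day 4, shift 7: day 4 has {1, 2, 3, 4, 5, 7} and shift 7 has {2, 3, 4, 5, 7}, leaving only 6.
Day 5, shift 2: day 5 has {1, 3, 4, 6, 7} and shift 2 has {2, 3, 6, 7}, leaving only 5.
Day 5, shift 4: day 5 has {1, 3, 4, 5, 6, 7} and shift 4 has {1, 3, 4, 5, 6, 7}, leaving only 2.
Day 6, shift 6: day 6 has {2, 3, 6, 7} and shift 6 has {1, 2, 3, 4, 6}, leaving only 5.
Day 6, shift 5: day 6 has {2, 3, 5, 6, 7} and shift 5 has {1, 2, 3, 6, 7}, leaving only 4.
Day 6, shift 2: day 6 has {2, 3, 4, 5, 6, 7} and shift 2 has {2, 3, 5, 6, 7}, leaving only 1.
Day 7 already has {2, 3, 6} and shift 2 already has {1, 2, 3, 5, 6, 7}, so day 7, shift 2 must be 4.

4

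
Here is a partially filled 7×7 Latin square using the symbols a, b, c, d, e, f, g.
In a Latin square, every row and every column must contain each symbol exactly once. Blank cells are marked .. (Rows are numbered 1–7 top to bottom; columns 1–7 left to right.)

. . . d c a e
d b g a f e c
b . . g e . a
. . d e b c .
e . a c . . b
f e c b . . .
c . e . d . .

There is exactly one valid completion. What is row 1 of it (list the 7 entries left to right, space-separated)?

g f b d c a e

Row 1, column 1: row 1 has {a, c, d, e} and column 1 has {b, c, d, e, f}, leaving only g.
Row 1, column 2: row 1 has {a, c, d, e, g} and column 2 has {b, e}, leaving only f.
Row 1, column 3: row 1 has {a, c, d, e, f, g} and column 3 has {a, c, d, e, g}, leaving only b.
So row 1 reads: g f b d c a e.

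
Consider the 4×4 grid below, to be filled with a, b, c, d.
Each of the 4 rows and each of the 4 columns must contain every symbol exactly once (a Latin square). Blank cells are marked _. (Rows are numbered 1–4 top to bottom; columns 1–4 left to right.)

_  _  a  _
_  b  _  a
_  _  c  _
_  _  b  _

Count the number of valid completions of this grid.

Row 1, column 1: eliminating its row and column leaves {b, c, d}.
Row 1, column 2: eliminating its row and column leaves {c, d}.
Row 1, column 4: eliminating its row and column leaves {b, c, d}.
Row 2, column 1: eliminating its row and column leaves {c, d}.
Row 2, column 3: eliminating its row and column leaves {d}.
Row 3, column 1: eliminating its row and column leaves {a, b, d}.
Row 3, column 2: eliminating its row and column leaves {a, d}.
Row 3, column 4: eliminating its row and column leaves {b, d}.
Row 4, column 1: eliminating its row and column leaves {a, c, d}.
Row 4, column 2: eliminating its row and column leaves {a, c, d}.
Row 4, column 4: eliminating its row and column leaves {c, d}.
Enumerating the assignments across these blanks that avoid any row or column repeat gives 4 completions.

4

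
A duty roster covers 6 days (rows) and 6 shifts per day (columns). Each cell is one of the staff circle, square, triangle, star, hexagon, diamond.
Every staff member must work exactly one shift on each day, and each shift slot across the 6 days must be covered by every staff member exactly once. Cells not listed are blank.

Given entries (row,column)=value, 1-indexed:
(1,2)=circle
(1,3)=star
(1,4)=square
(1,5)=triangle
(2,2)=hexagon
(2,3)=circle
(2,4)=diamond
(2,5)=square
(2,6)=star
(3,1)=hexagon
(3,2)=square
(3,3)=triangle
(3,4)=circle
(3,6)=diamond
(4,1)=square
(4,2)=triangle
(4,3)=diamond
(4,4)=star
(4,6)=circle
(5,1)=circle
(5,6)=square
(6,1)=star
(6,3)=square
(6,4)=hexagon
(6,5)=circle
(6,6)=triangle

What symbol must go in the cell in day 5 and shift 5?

Day 1, shift 1: day 1 has {circle, square, triangle, star} and shift 1 has {circle, square, star, hexagon}, leaving only diamond.
Day 1, shift 6: day 1 has {circle, square, triangle, star, diamond} and shift 6 has {circle, square, triangle, star, diamond}, leaving only hexagon.
Day 2, shift 1: day 2 has {circle, square, star, hexagon, diamond} and shift 1 has {circle, square, star, hexagon, diamond}, leaving only triangle.
Day 3, shift 5: day 3 has {circle, square, triangle, hexagon, diamond} and shift 5 has {circle, square, triangle}, leaving only star.
Day 4, shift 5: day 4 has {circle, square, triangle, star, diamond} and shift 5 has {circle, square, triangle, star}, leaving only hexagon.
Day 5 already has {circle, square} and shift 5 already has {circle, square, triangle, star, hexagon}, so day 5, shift 5 must be diamond.

diamond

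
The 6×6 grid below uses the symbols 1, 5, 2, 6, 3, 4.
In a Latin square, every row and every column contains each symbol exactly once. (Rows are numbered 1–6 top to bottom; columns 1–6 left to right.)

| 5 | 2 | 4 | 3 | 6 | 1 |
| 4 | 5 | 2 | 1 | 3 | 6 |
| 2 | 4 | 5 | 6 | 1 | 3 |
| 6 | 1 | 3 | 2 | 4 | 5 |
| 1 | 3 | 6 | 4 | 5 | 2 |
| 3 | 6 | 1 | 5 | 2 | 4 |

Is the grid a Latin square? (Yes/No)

Yes

Each row is a permutation of the 6 symbols, and so is each column.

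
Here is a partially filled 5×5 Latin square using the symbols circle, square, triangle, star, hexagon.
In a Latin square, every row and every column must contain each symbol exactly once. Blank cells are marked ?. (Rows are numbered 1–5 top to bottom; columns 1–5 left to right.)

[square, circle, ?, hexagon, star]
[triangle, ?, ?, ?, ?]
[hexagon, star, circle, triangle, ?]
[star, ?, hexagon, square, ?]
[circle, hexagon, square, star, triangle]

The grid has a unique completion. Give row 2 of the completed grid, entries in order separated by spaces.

triangle square star circle hexagon

Row 2, column 2: row 2 has {triangle} and column 2 has {circle, star, hexagon}, leaving only square.
Row 2, column 3: row 2 has {square, triangle} and column 3 has {circle, square, hexagon}, leaving only star.
Row 2, column 4: row 2 has {square, triangle, star} and column 4 has {square, triangle, star, hexagon}, leaving only circle.
Row 2, column 5: row 2 has {circle, square, triangle, star} and column 5 has {triangle, star}, leaving only hexagon.
So row 2 reads: triangle square star circle hexagon.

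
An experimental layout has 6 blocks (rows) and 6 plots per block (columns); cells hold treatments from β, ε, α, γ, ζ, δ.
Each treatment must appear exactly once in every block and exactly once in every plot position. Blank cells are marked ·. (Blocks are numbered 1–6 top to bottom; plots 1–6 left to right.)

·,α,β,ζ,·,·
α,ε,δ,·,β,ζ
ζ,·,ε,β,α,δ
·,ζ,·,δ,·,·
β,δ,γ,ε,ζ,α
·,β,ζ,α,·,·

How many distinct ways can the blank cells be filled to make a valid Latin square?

4

Block 1, plot 1: eliminating its block and plot leaves {ε, γ, δ}.
Block 1, plot 5: eliminating its block and plot leaves {ε, γ, δ}.
Block 1, plot 6: eliminating its block and plot leaves {ε, γ}.
Block 2, plot 4: eliminating its block and plot leaves {γ}.
Block 3, plot 2: eliminating its block and plot leaves {γ}.
Block 4, plot 1: eliminating its block and plot leaves {ε, γ}.
Block 4, plot 3: eliminating its block and plot leaves {α}.
Block 4, plot 5: eliminating its block and plot leaves {ε, γ}.
Block 4, plot 6: eliminating its block and plot leaves {β, ε, γ}.
Block 6, plot 1: eliminating its block and plot leaves {ε, γ, δ}.
Block 6, plot 5: eliminating its block and plot leaves {ε, γ, δ}.
Block 6, plot 6: eliminating its block and plot leaves {ε, γ}.
Enumerating the assignments across these blanks that avoid any block or plot repeat gives 4 completions.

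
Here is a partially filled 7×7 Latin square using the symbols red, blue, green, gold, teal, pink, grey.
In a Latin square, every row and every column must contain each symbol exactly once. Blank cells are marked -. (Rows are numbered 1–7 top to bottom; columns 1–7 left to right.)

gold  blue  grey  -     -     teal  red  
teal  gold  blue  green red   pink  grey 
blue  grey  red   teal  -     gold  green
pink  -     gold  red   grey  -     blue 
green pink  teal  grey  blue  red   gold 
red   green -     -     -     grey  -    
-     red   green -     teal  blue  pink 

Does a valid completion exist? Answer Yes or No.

Yes

No row or column among the givens repeats a symbol, and propagating forced cells runs into no contradiction.
One valid completion exists (for instance, gold blue grey pink green teal red / teal gold blue green red pink grey / blue grey red teal pink gold green / pink teal gold red grey green blue / green pink teal grey blue red gold / red green pink blue gold grey teal / grey red green gold teal blue pink).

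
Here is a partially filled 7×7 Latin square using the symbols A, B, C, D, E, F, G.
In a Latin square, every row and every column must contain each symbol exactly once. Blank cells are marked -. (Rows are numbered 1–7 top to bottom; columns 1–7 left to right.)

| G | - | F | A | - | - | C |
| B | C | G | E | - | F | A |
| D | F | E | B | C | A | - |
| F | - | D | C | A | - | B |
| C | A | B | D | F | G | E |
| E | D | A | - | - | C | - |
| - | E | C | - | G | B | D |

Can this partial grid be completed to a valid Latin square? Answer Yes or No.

Yes

No row or column among the givens repeats a symbol, and propagating forced cells runs into no contradiction.
One valid completion exists (for instance, G B F A E D C / B C G E D F A / D F E B C A G / F G D C A E B / C A B D F G E / E D A G B C F / A E C F G B D).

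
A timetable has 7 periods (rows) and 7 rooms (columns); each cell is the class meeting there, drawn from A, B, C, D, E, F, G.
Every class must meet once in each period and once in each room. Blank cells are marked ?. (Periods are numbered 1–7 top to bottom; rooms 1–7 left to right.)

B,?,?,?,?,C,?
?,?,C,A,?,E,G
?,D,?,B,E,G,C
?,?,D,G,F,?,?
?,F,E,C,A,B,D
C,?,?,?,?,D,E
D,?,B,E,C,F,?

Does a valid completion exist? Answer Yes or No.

Yes

No period or room among the givens repeats a symbol, and propagating forced cells runs into no contradiction.
One valid completion exists (for instance, B E A D G C F / F B C A D E G / A D F B E G C / E C D G F A B / G F E C A B D / C A G F B D E / D G B E C F A).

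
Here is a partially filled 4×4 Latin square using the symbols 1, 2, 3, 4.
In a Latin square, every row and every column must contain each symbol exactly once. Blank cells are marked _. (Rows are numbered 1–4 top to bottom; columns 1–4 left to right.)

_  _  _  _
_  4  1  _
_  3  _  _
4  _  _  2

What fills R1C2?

Row 2, column 4: row 2 has {1, 4} and column 4 has {2}, leaving only 3.
Row 2, column 1: row 2 has {1, 3, 4} and column 1 has {4}, leaving only 2.
Row 3, column 1: row 3 has {3} and column 1 has {2, 4}, leaving only 1.
Row 1, column 1: row 1 has {} and column 1 has {1, 2, 4}, leaving only 3.
Row 3, column 4: row 3 has {1, 3} and column 4 has {2, 3}, leaving only 4.
Row 1, column 4: row 1 has {3} and column 4 has {2, 3, 4}, leaving only 1.
Row 1 already has {1, 3} and column 2 already has {3, 4}, so row 1, column 2 must be 2.

2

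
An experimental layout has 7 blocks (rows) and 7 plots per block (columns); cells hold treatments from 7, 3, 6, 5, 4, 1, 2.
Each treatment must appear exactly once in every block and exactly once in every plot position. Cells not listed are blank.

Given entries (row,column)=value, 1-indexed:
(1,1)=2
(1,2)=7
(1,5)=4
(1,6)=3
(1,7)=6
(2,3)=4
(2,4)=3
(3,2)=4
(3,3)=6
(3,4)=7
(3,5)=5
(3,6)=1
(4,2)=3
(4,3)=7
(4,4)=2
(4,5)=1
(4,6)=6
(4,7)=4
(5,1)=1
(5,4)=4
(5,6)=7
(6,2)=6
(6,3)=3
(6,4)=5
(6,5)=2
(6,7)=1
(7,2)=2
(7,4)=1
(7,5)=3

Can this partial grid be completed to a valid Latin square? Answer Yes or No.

No

Block 1, plot 4: block 1 together with plot 4 already contain {7, 3, 6, 5, 4, 1, 2} — every symbol — so nothing can go there. The grid has no valid completion.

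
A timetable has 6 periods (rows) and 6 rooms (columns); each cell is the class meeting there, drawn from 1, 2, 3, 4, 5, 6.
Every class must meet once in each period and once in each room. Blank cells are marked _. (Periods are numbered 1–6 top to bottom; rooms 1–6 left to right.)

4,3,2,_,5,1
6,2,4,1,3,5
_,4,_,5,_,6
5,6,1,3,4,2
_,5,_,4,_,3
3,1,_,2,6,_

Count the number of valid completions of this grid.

2

Period 1, room 4: eliminating its period and room leaves {6}.
Period 3, room 1: eliminating its period and room leaves {1, 2}.
Period 3, room 3: eliminating its period and room leaves {3}.
Period 3, room 5: eliminating its period and room leaves {1, 2}.
Period 5, room 1: eliminating its period and room leaves {1, 2}.
Period 5, room 3: eliminating its period and room leaves {6}.
Period 5, room 5: eliminating its period and room leaves {1, 2}.
Period 6, room 3: eliminating its period and room leaves {5}.
Period 6, room 6: eliminating its period and room leaves {4}.
Enumerating the assignments across these blanks that avoid any period or room repeat gives 2 completions.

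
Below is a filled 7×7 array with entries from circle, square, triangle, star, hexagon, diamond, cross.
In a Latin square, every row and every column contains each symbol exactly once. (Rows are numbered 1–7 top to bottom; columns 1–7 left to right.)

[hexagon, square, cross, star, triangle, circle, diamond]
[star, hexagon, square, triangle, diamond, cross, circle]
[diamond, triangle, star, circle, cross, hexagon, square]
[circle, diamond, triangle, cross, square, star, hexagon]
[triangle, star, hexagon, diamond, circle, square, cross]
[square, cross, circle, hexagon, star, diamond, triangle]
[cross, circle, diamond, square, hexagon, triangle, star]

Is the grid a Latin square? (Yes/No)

Each row is a permutation of the 7 symbols, and so is each column.

Yes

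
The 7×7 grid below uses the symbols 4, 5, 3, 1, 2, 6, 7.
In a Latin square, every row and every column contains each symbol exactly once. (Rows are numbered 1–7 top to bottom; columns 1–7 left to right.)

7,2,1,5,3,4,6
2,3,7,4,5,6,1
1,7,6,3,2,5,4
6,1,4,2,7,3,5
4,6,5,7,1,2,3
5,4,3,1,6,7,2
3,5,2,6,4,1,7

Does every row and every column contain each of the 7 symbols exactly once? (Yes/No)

Yes

Each row is a permutation of the 7 symbols, and so is each column.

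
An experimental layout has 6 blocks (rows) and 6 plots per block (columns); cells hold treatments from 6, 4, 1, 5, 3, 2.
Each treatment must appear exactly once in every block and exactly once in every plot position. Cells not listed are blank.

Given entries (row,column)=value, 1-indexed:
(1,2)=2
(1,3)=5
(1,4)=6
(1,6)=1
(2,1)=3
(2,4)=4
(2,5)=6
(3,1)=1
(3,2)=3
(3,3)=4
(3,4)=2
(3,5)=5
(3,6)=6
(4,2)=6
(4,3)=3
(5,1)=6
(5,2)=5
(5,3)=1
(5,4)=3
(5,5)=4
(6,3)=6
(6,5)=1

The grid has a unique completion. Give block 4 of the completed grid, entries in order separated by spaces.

5 6 3 1 2 4

Block 4, plot 5: block 4 has {6, 3} and plot 5 has {6, 4, 1, 5}, leaving only 2.
Block 1, plot 1: block 1 has {6, 1, 5, 2} and plot 1 has {6, 1, 3}, leaving only 4.
Block 4, plot 1: block 4 has {6, 3, 2} and plot 1 has {6, 4, 1, 3}, leaving only 5.
Block 4, plot 4: block 4 has {6, 5, 3, 2} and plot 4 has {6, 4, 3, 2}, leaving only 1.
Block 4, plot 6: block 4 has {6, 1, 5, 3, 2} and plot 6 has {6, 1}, leaving only 4.
So block 4 reads: 5 6 3 1 2 4.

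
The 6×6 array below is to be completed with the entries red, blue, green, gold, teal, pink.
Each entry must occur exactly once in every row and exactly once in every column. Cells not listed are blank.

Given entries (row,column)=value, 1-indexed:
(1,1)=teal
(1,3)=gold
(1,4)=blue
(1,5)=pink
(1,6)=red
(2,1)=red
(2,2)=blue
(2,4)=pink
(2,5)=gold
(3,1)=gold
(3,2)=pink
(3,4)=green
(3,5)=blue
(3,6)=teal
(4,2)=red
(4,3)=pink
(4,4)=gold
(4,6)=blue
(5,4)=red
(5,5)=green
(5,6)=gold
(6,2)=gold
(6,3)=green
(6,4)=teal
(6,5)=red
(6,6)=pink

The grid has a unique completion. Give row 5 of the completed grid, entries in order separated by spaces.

Row 5, column 2: row 5 has {red, green, gold} and column 2 has {red, blue, gold, pink}, leaving only teal.
Row 5, column 3: row 5 has {red, green, gold, teal} and column 3 has {green, gold, pink}, leaving only blue.
Row 5, column 1: row 5 has {red, blue, green, gold, teal} and column 1 has {red, gold, teal}, leaving only pink.
So row 5 reads: pink teal blue red green gold.

pink teal blue red green gold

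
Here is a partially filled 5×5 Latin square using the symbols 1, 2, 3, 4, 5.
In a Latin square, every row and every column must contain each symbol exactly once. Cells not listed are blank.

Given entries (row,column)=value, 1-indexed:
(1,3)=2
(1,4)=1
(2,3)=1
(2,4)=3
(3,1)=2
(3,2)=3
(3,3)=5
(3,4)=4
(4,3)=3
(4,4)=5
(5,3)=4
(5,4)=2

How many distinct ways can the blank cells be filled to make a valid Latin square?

6

Row 1, column 1: eliminating its row and column leaves {3, 4, 5}.
Row 1, column 2: eliminating its row and column leaves {4, 5}.
Row 1, column 5: eliminating its row and column leaves {3, 4, 5}.
Row 2, column 1: eliminating its row and column leaves {4, 5}.
Row 2, column 2: eliminating its row and column leaves {2, 4, 5}.
Row 2, column 5: eliminating its row and column leaves {2, 4, 5}.
Row 3, column 5: eliminating its row and column leaves {1}.
Row 4, column 1: eliminating its row and column leaves {1, 4}.
Row 4, column 2: eliminating its row and column leaves {1, 2, 4}.
Row 4, column 5: eliminating its row and column leaves {1, 2, 4}.
Row 5, column 1: eliminating its row and column leaves {1, 3, 5}.
Row 5, column 2: eliminating its row and column leaves {1, 5}.
Row 5, column 5: eliminating its row and column leaves {1, 3, 5}.
Enumerating the assignments across these blanks that avoid any row or column repeat gives 6 completions.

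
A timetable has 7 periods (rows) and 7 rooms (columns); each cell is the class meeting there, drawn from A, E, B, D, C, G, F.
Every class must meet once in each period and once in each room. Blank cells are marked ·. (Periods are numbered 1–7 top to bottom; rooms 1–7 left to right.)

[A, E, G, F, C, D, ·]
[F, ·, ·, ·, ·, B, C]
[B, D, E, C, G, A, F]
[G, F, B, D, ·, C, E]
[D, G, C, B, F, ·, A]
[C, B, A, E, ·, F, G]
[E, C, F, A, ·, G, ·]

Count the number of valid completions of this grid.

Period 1, room 7: eliminating its period and room leaves {B}.
Period 2, room 2: eliminating its period and room leaves {A}.
Period 2, room 3: eliminating its period and room leaves {D}.
Period 2, room 4: eliminating its period and room leaves {G}.
Period 2, room 5: eliminating its period and room leaves {A, E, D}.
Period 4, room 5: eliminating its period and room leaves {A}.
Period 5, room 6: eliminating its period and room leaves {E}.
Period 6, room 5: eliminating its period and room leaves {D}.
Period 7, room 5: eliminating its period and room leaves {B, D}.
Period 7, room 7: eliminating its period and room leaves {B, D}.
Only one assignment across all blanks avoids any period or room repeat, giving 1 completion.

1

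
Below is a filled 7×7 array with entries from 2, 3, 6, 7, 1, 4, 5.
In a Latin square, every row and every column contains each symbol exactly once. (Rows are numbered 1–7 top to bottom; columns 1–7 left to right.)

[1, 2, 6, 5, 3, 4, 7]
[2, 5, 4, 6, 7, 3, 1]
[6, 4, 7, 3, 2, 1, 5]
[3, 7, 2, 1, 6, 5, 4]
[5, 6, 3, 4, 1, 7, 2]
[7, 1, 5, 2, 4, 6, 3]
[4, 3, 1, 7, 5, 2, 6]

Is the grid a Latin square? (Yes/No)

Yes

Each row is a permutation of the 7 symbols, and so is each column.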